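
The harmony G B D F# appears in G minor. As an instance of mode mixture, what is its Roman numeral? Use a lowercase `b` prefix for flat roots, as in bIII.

The root G is the diatonic 1st degree of G minor; the borrowing shows in the chord quality. G–B–D–F# is a major-seventh chord — the form found in G major, not the diatonic i (Gm). Borrowed into G minor it is written Imaj7.

Imaj7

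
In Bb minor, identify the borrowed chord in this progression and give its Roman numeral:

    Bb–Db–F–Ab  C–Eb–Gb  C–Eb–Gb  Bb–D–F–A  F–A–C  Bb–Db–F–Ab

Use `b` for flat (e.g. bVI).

Bb minor has the diatonic set Bbm, Cdim, Db, Ebm, F, Gb, Ab (with V from harmonic minor). Bb–Db–F–Ab = Bbm7, C–Eb–Gb = Cdim and F–A–C = F all belong to that set. But Bb–D–F–A is foreign: the diatonic i on degree 1 is Bbm, whereas Bbmaj7 comes from Bb major. It is labeled Imaj7.

Imaj7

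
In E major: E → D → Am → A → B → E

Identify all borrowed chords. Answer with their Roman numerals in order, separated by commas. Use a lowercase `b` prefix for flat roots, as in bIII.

bVII, iv

In E major the diatonic chords are E, F#m, G#m, A, B, C#m, D#dim. E, A and B are all diatonic. D (D–F#–A) doesn't fit — on degree 7 E major would have D#dim (vii°). D is the degree-7 chord of E minor, so it is the borrowed bVII. Am (A–C–E) is not: scale degree 4 in E major carries A (IV). In E minor the chord on that degree is Am, so here it functions as iv, borrowed from the parallel minor.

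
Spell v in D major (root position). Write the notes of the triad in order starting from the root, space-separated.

A C E

v is built on scale degree 5, which is A in both D major and its parallel. In D minor the chord on A is A–C–E.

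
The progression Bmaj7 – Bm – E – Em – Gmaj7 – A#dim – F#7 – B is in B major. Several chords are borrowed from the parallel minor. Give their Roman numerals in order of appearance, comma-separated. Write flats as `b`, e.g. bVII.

The diatonic triads in B major are B, C#m, D#m, E, F#, G#m, A#dim. Of the given chords, Bmaj7, E, A#dim, F#7 and B are diatonic. Bm (B–D–F#) is not: scale degree 1 in B major carries B (I). In B minor the chord on that degree is Bm, so here it functions as i, borrowed from the parallel minor. Em (E–G–B) doesn't fit — on degree 4 B major would have E (IV). Em is the degree-4 chord of B minor, so it is the borrowed iv. But Gmaj7 (G–B–D–F#) is foreign: the diatonic vi on degree 6 is G#m, whereas Gmaj7 comes from B minor. It is labeled bVImaj7.

i, iv, bVImaj7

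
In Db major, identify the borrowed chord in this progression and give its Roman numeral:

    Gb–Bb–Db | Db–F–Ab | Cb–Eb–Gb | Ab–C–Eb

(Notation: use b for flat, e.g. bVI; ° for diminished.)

Db major has the diatonic set Db, Ebm, Fm, Gb, Ab, Bbm, Cdim. Gb–Bb–Db = Gb, Db–F–Ab = Db and Ab–C–Eb = Ab are all diatonic. But Cb–Eb–Gb is foreign: the diatonic vii° on degree 7 is Cdim, whereas Cb comes from Db minor. It is labeled bVII.

bVII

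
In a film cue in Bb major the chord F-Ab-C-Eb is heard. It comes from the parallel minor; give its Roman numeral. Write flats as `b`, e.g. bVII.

The root F is the diatonic 5th degree of Bb major; the borrowing shows in the chord quality. Diatonically Bb major has F (V) on that degree; F–Ab–C–Eb is instead the minor-seventh chord native to Bb minor, so it takes the label v7.

v7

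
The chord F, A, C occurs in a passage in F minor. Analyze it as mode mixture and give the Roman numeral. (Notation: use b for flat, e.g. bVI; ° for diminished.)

The root F is the diatonic 1st degree of F minor; the borrowing shows in the chord quality. F–A–C is a major chord — the form found in F major, not the diatonic i (Fm). Borrowed into F minor it is written I.

I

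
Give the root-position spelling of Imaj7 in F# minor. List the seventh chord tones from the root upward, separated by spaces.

The root, F#, is scale degree 1 — the same note in F# minor and F# major; only the chord quality changes. Stacking thirds in F# major on F# gives F#–A#–C#–E#.

F# A# C# E#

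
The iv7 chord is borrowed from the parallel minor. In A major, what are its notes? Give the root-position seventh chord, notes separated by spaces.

iv7 is built on scale degree 4, which is D in both A major and its parallel. In A minor the chord on D is D–F–A–C.

D F A C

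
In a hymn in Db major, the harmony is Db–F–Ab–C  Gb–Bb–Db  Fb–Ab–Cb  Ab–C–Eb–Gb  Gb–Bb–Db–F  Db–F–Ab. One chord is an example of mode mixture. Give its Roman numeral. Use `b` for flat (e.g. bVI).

bIII

Db major has the diatonic set Db, Ebm, Fm, Gb, Ab, Bbm, Cdim. Db–F–Ab–C = Dbmaj7, Gb–Bb–Db = Gb, Ab–C–Eb–Gb = Ab7, Gb–Bb–Db–F = Gbmaj7 and Db–F–Ab = Db are all diatonic. But Fb–Ab–Cb is foreign: the diatonic iii on degree 3 is Fm, whereas Fb comes from Db minor. It is labeled bIII.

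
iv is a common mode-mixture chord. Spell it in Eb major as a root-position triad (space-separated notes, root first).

Ab Cb Eb

iv is built on scale degree 4, which is Ab in both Eb major and its parallel. In Eb minor the chord on Ab is Ab–Cb–Eb.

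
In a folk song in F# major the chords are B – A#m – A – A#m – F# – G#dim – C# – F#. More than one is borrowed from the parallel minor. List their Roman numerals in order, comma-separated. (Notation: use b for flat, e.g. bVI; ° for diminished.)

The diatonic triads in F# major are F#, G#m, A#m, B, C#, D#m, E#dim. Of the given chords, B, A#m, F# and C# are diatonic. A (A–C#–E) doesn't fit — on degree 3 F# major would have A#m (iii). A is the degree-3 chord of F# minor, so it is the borrowed bIII. G#dim (G#–B–D) doesn't fit — on degree 2 F# major would have G#m (ii). G#dim is the degree-2 chord of F# minor, so it is the borrowed ii°.

bIII, ii°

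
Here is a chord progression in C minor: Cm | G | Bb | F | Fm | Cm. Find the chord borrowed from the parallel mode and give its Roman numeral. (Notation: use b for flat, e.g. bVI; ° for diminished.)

The diatonic triads in C minor (with V from harmonic minor) are Cm, Ddim, Eb, Fm, G, Ab, Bb. Cm, G, Bb and Fm all belong to that set. But F (F–A–C) is foreign: the diatonic iv on degree 4 is Fm, whereas F comes from C major. It is labeled IV.

IV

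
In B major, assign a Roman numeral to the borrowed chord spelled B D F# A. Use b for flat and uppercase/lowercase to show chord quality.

B is scale degree 1 in B major. The diatonic chord on degree 1 would be B (I), but B–D–F#–A is the minor-seventh chord from B minor. As a borrowed chord it is labeled i7.

i7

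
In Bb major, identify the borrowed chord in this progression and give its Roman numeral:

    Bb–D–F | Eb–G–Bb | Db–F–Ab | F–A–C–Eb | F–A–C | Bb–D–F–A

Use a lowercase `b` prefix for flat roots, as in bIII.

bIII

The diatonic triads in Bb major are Bb, Cm, Dm, Eb, F, Gm, Adim. Bb–D–F = Bb, Eb–G–Bb = Eb, F–A–C–Eb = F7, F–A–C = F and Bb–D–F–A = Bbmaj7 are all diatonic. Db–F–Ab doesn't fit — on degree 3 Bb major would have Dm (iii). Db is the degree-3 chord of Bb minor, so it is the borrowed bIII.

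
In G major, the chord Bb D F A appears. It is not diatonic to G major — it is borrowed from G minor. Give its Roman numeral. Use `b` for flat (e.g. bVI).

bIIImaj7

Bb is the lowered form of scale degree 3 in G major (the diatonic degree 3 is B). The diatonic chord on degree 3 would be Bm (iii), but Bb–D–F–A is the major-seventh chord from G minor. As a borrowed chord it is labeled bIIImaj7.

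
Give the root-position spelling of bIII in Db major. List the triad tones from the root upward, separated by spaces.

Fb Ab Cb

bIII is built on the lowered scale degree 3. In Db major degree 3 is F; lowered it becomes Fb. Building the major chord from the parallel minor on Fb: Fb–Ab–Cb.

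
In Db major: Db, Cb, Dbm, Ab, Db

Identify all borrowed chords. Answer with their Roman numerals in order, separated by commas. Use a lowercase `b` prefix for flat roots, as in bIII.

Db major has the diatonic set Db, Ebm, Fm, Gb, Ab, Bbm, Cdim. Of the given chords, Db and Ab are diatonic. Cb (Cb–Eb–Gb) is not: scale degree 7 in Db major carries Cdim (vii°). In Db minor the chord on that degree is Cb, so here it functions as bVII, borrowed from the parallel minor. Dbm (Db–Fb–Ab) doesn't fit — on degree 1 Db major would have Db (I). Dbm is the degree-1 chord of Db minor, so it is the borrowed i.

bVII, i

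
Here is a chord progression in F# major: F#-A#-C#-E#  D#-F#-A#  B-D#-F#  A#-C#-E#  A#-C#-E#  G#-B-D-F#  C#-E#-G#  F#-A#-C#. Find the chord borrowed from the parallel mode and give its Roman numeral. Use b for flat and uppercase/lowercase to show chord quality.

iiø7

In F# major the diatonic chords are F#, G#m, A#m, B, C#, D#m, E#dim. Of the given chords, F#–A#–C#–E# = F#maj7, D#–F#–A# = D#m, B–D#–F# = B, A#–C#–E# = A#m, C#–E#–G# = C# and F#–A#–C# = F# are diatonic. G#–B–D–F# doesn't fit — on degree 2 F# major would have G#m (ii). G#m7b5 is the degree-2 chord of F# minor, so it is the borrowed iiø7.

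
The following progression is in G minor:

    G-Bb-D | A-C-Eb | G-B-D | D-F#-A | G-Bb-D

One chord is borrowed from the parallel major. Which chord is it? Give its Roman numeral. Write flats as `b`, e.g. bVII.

The diatonic triads in G minor (with V from harmonic minor) are Gm, Adim, Bb, Cm, D, Eb, F. G–Bb–D = Gm, A–C–Eb = Adim and D–F#–A = D all belong to that set. But G–B–D is foreign: the diatonic i on degree 1 is Gm, whereas G comes from G major. It is labeled I.

I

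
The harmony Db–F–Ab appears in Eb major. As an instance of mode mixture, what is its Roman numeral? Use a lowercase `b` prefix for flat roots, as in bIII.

bVII

The root Db is the lowered 7th scale degree — diatonically Eb major has D there. Diatonically Eb major has Ddim (vii°) on that degree; Db–F–Ab is instead the major chord native to Eb minor, so it takes the label bVII.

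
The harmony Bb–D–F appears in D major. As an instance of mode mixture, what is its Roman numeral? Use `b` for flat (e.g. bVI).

Bb is the lowered form of scale degree 6 in D major (the diatonic degree 6 is B). The diatonic chord on degree 6 would be Bm (vi), but Bb–D–F is the major chord from D minor. As a borrowed chord it is labeled bVI.

bVI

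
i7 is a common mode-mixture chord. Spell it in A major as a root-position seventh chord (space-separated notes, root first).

A C E G

The root, A, is scale degree 1 — the same note in A major and A minor; only the chord quality changes. In A minor the chord on A is A–C–E–G.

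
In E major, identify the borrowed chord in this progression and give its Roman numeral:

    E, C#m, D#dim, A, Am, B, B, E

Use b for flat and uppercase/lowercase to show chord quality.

In E major the diatonic chords are E, F#m, G#m, A, B, C#m, D#dim. Of the given chords, E, C#m, D#dim, A and B are diatonic. Am (A–C–E) doesn't fit — on degree 4 E major would have A (IV). Am is the degree-4 chord of E minor, so it is the borrowed iv.

iv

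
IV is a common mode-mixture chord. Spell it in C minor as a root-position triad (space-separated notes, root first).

F A C

The root, F, is scale degree 4 — the same note in C minor and C major; only the chord quality changes. Stacking thirds in C major on F gives F–A–C.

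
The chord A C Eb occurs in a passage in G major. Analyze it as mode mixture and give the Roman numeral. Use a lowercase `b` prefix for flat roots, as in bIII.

ii°

A is scale degree 2 in G major. The diatonic chord on degree 2 would be Am (ii), but A–C–Eb is the diminished chord from G minor. As a borrowed chord it is labeled ii°.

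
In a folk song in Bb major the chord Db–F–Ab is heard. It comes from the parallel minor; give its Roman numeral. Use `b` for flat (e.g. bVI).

bIII

In Bb major scale degree 3 is D; Db is its lowered form, from Bb minor. The diatonic chord on degree 3 would be Dm (iii), but Db–F–Ab is the major chord from Bb minor. As a borrowed chord it is labeled bIII.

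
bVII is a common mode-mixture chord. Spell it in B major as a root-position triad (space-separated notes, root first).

The root of bVII is the lowered 7th degree: A# becomes A. Building the major chord from the parallel minor on A: A–C#–E.

A C# E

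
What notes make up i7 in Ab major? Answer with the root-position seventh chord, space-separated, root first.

i7 is built on scale degree 1, which is Ab in both Ab major and its parallel. In Ab minor the chord on Ab is Ab–Cb–Eb–Gb.

Ab Cb Eb Gb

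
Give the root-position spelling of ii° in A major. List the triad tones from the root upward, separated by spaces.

The root, B, is scale degree 2 — the same note in A major and A minor; only the chord quality changes. Building the diminished chord from the parallel minor on B: B–D–F.

B D F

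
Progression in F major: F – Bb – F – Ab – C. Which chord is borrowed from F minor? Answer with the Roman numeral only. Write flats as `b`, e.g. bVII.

bIII

In F major the diatonic chords are F, Gm, Am, Bb, C, Dm, Edim. Of the given chords, F, Bb and C are diatonic. Ab (Ab–C–Eb) doesn't fit — on degree 3 F major would have Am (iii). Ab is the degree-3 chord of F minor, so it is the borrowed bIII.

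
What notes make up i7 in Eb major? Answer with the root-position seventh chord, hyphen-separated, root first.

i7 is built on scale degree 1, which is Eb in both Eb major and its parallel. Building the minor-seventh chord from the parallel minor on Eb: Eb–Gb–Bb–Db.

Eb-Gb-Bb-Db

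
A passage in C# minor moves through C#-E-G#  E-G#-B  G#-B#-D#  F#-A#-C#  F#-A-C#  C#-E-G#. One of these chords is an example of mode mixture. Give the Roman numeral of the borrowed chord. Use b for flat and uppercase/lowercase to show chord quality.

IV

In C# minor (with V from harmonic minor) the diatonic chords are C#m, D#dim, E, F#m, G#, A, B. C#–E–G# = C#m, E–G#–B = E, G#–B#–D# = G# and F#–A–C# = F#m are all diatonic. But F#–A#–C# is foreign: the diatonic iv on degree 4 is F#m, whereas F# comes from C# major. It is labeled IV.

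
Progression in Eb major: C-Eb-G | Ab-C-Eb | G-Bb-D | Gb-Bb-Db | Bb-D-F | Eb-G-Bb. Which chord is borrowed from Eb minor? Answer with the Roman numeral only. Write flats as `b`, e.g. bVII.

bIII

In Eb major the diatonic chords are Eb, Fm, Gm, Ab, Bb, Cm, Ddim. C–Eb–G = Cm, Ab–C–Eb = Ab, G–Bb–D = Gm, Bb–D–F = Bb and Eb–G–Bb = Eb all belong to that set. But Gb–Bb–Db is foreign: the diatonic iii on degree 3 is Gm, whereas Gb comes from Eb minor. It is labeled bIII.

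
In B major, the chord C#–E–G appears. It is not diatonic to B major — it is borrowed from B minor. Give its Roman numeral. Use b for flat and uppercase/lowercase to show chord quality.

ii°

C# is scale degree 2 in B major. C#–E–G is a diminished chord — the form found in B minor, not the diatonic ii (C#m). Borrowed into B major it is written ii°.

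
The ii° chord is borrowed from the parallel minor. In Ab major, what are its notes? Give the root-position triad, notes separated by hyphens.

Bb-Db-Fb

ii° is built on scale degree 2, which is Bb in both Ab major and its parallel. Stacking thirds in Ab minor on Bb gives Bb–Db–Fb.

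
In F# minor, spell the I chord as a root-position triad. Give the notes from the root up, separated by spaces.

The root, F#, is scale degree 1 — the same note in F# minor and F# major; only the chord quality changes. In F# major the chord on F# is F#–A#–C#.

F# A# C#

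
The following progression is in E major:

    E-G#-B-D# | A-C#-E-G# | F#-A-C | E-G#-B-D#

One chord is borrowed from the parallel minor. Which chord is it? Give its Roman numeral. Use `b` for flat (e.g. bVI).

ii°

In E major the diatonic chords are E, F#m, G#m, A, B, C#m, D#dim. E–G#–B–D# = Emaj7 and A–C#–E–G# = Amaj7 are both diatonic. F#–A–C doesn't fit — on degree 2 E major would have F#m (ii). F#dim is the degree-2 chord of E minor, so it is the borrowed ii°.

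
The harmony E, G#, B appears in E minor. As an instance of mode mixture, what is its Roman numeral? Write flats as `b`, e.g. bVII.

I

E is scale degree 1 in E minor. Diatonically E minor has Em (i) on that degree; E–G#–B is instead the major chord native to E major, so it takes the label I.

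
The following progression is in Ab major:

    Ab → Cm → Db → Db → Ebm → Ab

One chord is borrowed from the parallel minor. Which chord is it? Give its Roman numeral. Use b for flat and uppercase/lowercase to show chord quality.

v

The diatonic triads in Ab major are Ab, Bbm, Cm, Db, Eb, Fm, Gdim. Ab, Cm and Db all belong to that set. Ebm (Eb–Gb–Bb) doesn't fit — on degree 5 Ab major would have Eb (V). Ebm is the degree-5 chord of Ab minor, so it is the borrowed v.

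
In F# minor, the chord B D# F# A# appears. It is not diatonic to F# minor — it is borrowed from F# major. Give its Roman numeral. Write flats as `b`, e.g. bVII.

IVmaj7

The root B is the diatonic 4th degree of F# minor; the borrowing shows in the chord quality. B–D#–F#–A# is a major-seventh chord — the form found in F# major, not the diatonic iv (Bm). Borrowed into F# minor it is written IVmaj7.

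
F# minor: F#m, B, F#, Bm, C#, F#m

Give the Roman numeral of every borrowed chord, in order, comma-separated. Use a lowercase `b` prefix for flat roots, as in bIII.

The diatonic triads in F# minor (with V from harmonic minor) are F#m, G#dim, A, Bm, C#, D, E. Of the given chords, F#m, Bm and C# are diatonic. But B (B–D#–F#) is foreign: the diatonic iv on degree 4 is Bm, whereas B comes from F# major. It is labeled IV. F# (F#–A#–C#) doesn't fit — on degree 1 F# minor would have F#m (i). F# is the degree-1 chord of F# major, so it is the borrowed I.

IV, I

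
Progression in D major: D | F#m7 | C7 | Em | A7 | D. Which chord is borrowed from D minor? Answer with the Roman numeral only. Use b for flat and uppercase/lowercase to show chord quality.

In D major the diatonic chords are D, Em, F#m, G, A, Bm, C#dim. Of the given chords, D, F#m7, Em and A7 are diatonic. C7 (C–E–G–Bb) doesn't fit — on degree 7 D major would have C#dim (vii°). C7 is the degree-7 chord of D minor, so it is the borrowed bVII7.

bVII7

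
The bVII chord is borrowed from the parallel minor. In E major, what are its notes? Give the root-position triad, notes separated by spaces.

The root of bVII is the lowered 7th degree: D# becomes D. In E minor the chord on D is D–F#–A.

D F# A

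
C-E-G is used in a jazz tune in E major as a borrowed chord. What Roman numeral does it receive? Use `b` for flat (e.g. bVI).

C is the lowered form of scale degree 6 in E major (the diatonic degree 6 is C#). Diatonically E major has C#m (vi) on that degree; C–E–G is instead the major chord native to E minor, so it takes the label bVI.

bVI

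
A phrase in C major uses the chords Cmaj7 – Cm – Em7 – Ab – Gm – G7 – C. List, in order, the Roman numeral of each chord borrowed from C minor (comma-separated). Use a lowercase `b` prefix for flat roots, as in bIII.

The diatonic triads in C major are C, Dm, Em, F, G, Am, Bdim. Of the given chords, Cmaj7, Em7, G7 and C are diatonic. Cm (C–Eb–G) doesn't fit — on degree 1 C major would have C (I). Cm is the degree-1 chord of C minor, so it is the borrowed i. Ab (Ab–C–Eb) doesn't fit — on degree 6 C major would have Am (vi). Ab is the degree-6 chord of C minor, so it is the borrowed bVI. Gm (G–Bb–D) doesn't fit — on degree 5 C major would have G (V). Gm is the degree-5 chord of C minor, so it is the borrowed v.

i, bVI, v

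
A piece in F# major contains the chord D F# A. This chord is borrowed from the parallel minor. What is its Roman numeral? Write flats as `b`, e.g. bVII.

bVI

D is the lowered form of scale degree 6 in F# major (the diatonic degree 6 is D#). D–F#–A is a major chord — the form found in F# minor, not the diatonic vi (D#m). Borrowed into F# major it is written bVI.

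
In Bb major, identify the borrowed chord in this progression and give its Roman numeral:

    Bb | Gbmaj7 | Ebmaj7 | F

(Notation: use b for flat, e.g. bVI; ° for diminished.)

In Bb major the diatonic chords are Bb, Cm, Dm, Eb, F, Gm, Adim. Bb, Ebmaj7 and F all belong to that set. But Gbmaj7 (Gb–Bb–Db–F) is foreign: the diatonic vi on degree 6 is Gm, whereas Gbmaj7 comes from Bb minor. It is labeled bVImaj7.

bVImaj7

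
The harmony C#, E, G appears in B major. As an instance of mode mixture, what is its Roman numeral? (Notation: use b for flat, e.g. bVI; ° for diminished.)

ii°

C# is scale degree 2 in B major. C#–E–G is a diminished chord — the form found in B minor, not the diatonic ii (C#m). Borrowed into B major it is written ii°.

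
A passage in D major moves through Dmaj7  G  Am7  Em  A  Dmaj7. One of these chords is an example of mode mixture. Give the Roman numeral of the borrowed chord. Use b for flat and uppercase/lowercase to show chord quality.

v7

D major has the diatonic set D, Em, F#m, G, A, Bm, C#dim. Dmaj7, G, Em and A are all diatonic. But Am7 (A–C–E–G) is foreign: the diatonic V on degree 5 is A, whereas Am7 comes from D minor. It is labeled v7.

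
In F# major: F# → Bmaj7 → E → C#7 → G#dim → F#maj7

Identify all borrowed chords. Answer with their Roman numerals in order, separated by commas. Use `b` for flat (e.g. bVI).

bVII, ii°

F# major has the diatonic set F#, G#m, A#m, B, C#, D#m, E#dim. F#, Bmaj7, C#7 and F#maj7 all belong to that set. But E (E–G#–B) is foreign: the diatonic vii° on degree 7 is E#dim, whereas E comes from F# minor. It is labeled bVII. G#dim (G#–B–D) doesn't fit — on degree 2 F# major would have G#m (ii). G#dim is the degree-2 chord of F# minor, so it is the borrowed ii°.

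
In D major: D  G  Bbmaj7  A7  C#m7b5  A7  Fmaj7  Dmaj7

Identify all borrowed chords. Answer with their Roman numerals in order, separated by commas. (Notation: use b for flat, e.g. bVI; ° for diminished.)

The diatonic triads in D major are D, Em, F#m, G, A, Bm, C#dim. D, G, A7, C#m7b5 and Dmaj7 are all diatonic. Bbmaj7 (Bb–D–F–A) is not: scale degree 6 in D major carries Bm (vi). In D minor the chord on that degree is Bbmaj7, so here it functions as bVImaj7, borrowed from the parallel minor. But Fmaj7 (F–A–C–E) is foreign: the diatonic iii on degree 3 is F#m, whereas Fmaj7 comes from D minor. It is labeled bIIImaj7.

bVImaj7, bIIImaj7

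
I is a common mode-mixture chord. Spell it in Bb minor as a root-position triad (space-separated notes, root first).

Bb D F

I is built on scale degree 1, which is Bb in both Bb minor and its parallel. Stacking thirds in Bb major on Bb gives Bb–D–F.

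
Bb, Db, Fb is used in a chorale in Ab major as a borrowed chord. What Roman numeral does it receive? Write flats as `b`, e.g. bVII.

ii°

Bb is scale degree 2 in Ab major. Diatonically Ab major has Bbm (ii) on that degree; Bb–Db–Fb is instead the diminished chord native to Ab minor, so it takes the label ii°.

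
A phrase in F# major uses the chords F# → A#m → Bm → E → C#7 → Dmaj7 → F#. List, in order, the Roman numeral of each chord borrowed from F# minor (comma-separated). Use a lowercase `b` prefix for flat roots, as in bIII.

iv, bVII, bVImaj7

The diatonic triads in F# major are F#, G#m, A#m, B, C#, D#m, E#dim. Of the given chords, F#, A#m and C#7 are diatonic. But Bm (B–D–F#) is foreign: the diatonic IV on degree 4 is B, whereas Bm comes from F# minor. It is labeled iv. E (E–G#–B) is not: scale degree 7 in F# major carries E#dim (vii°). In F# minor the chord on that degree is E, so here it functions as bVII, borrowed from the parallel minor. But Dmaj7 (D–F#–A–C#) is foreign: the diatonic vi on degree 6 is D#m, whereas Dmaj7 comes from F# minor. It is labeled bVImaj7.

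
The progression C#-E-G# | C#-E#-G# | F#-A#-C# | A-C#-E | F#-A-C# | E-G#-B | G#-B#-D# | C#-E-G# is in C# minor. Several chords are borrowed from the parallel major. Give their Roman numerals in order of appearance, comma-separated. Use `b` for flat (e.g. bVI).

I, IV

In C# minor (with V from harmonic minor) the diatonic chords are C#m, D#dim, E, F#m, G#, A, B. Of the given chords, C#–E–G# = C#m, A–C#–E = A, F#–A–C# = F#m, E–G#–B = E and G#–B#–D# = G# are diatonic. C#–E#–G# is not: scale degree 1 in C# minor carries C#m (i). In C# major the chord on that degree is C#, so here it functions as I, borrowed from the parallel major. F#–A#–C# is not: scale degree 4 in C# minor carries F#m (iv). In C# major the chord on that degree is F#, so here it functions as IV, borrowed from the parallel major.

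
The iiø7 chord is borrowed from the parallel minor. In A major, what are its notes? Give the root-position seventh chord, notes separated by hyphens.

The root, B, is scale degree 2 — the same note in A major and A minor; only the chord quality changes. Building the half-diminished-seventh chord from the parallel minor on B: B–D–F–A.

B-D-F-A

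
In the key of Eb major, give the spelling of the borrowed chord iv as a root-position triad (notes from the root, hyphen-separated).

Ab-Cb-Eb

iv is built on scale degree 4, which is Ab in both Eb major and its parallel. Stacking thirds in Eb minor on Ab gives Ab–Cb–Eb.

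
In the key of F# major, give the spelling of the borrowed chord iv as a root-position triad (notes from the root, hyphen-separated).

B-D-F#

The root, B, is scale degree 4 — the same note in F# major and F# minor; only the chord quality changes. Stacking thirds in F# minor on B gives B–D–F#.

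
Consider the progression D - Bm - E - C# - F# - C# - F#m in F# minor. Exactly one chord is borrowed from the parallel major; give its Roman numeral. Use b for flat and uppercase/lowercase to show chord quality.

In F# minor (with V from harmonic minor) the diatonic chords are F#m, G#dim, A, Bm, C#, D, E. Of the given chords, D, Bm, E, C# and F#m are diatonic. But F# (F#–A#–C#) is foreign: the diatonic i on degree 1 is F#m, whereas F# comes from F# major. It is labeled I.

I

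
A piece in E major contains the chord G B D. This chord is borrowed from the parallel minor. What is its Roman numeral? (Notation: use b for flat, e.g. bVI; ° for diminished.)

bIII

In E major scale degree 3 is G#; G is its lowered form, from E minor. The diatonic chord on degree 3 would be G#m (iii), but G–B–D is the major chord from E minor. As a borrowed chord it is labeled bIII.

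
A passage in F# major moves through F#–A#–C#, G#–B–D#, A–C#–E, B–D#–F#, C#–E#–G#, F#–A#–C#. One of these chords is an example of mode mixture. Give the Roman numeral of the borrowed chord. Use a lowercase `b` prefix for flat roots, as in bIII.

F# major has the diatonic set F#, G#m, A#m, B, C#, D#m, E#dim. Of the given chords, F#–A#–C# = F#, G#–B–D# = G#m, B–D#–F# = B and C#–E#–G# = C# are diatonic. A–C#–E doesn't fit — on degree 3 F# major would have A#m (iii). A is the degree-3 chord of F# minor, so it is the borrowed bIII.

bIII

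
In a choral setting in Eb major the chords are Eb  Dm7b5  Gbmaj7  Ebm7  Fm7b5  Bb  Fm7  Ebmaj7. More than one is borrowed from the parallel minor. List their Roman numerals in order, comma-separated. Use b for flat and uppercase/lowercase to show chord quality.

The diatonic triads in Eb major are Eb, Fm, Gm, Ab, Bb, Cm, Ddim. Eb, Dm7b5, Bb, Fm7 and Ebmaj7 all belong to that set. But Gbmaj7 (Gb–Bb–Db–F) is foreign: the diatonic iii on degree 3 is Gm, whereas Gbmaj7 comes from Eb minor. It is labeled bIIImaj7. Ebm7 (Eb–Gb–Bb–Db) doesn't fit — on degree 1 Eb major would have Eb (I). Ebm7 is the degree-1 chord of Eb minor, so it is the borrowed i7. But Fm7b5 (F–Ab–Cb–Eb) is foreign: the diatonic ii on degree 2 is Fm, whereas Fm7b5 comes from Eb minor. It is labeled iiø7.

bIIImaj7, i7, iiø7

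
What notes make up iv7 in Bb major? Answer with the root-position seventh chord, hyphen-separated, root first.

Eb-Gb-Bb-Db

The root, Eb, is scale degree 4 — the same note in Bb major and Bb minor; only the chord quality changes. Stacking thirds in Bb minor on Eb gives Eb–Gb–Bb–Db.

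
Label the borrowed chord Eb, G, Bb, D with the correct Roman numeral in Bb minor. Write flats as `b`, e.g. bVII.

Eb is scale degree 4 in Bb minor. Eb–G–Bb–D is a major-seventh chord — the form found in Bb major, not the diatonic iv (Ebm). Borrowed into Bb minor it is written IVmaj7.

IVmaj7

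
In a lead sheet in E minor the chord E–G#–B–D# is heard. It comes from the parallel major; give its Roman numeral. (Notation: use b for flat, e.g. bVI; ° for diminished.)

E is scale degree 1 in E minor. E–G#–B–D# is a major-seventh chord — the form found in E major, not the diatonic i (Em). Borrowed into E minor it is written Imaj7.

Imaj7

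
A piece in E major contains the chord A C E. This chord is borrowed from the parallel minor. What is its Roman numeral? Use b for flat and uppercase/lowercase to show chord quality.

iv

The root A is the diatonic 4th degree of E major; the borrowing shows in the chord quality. A–C–E is a minor chord — the form found in E minor, not the diatonic IV (A). Borrowed into E major it is written iv.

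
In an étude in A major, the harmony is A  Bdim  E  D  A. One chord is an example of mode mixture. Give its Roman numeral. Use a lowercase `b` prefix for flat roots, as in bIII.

The diatonic triads in A major are A, Bm, C#m, D, E, F#m, G#dim. A, E and D all belong to that set. Bdim (B–D–F) doesn't fit — on degree 2 A major would have Bm (ii). Bdim is the degree-2 chord of A minor, so it is the borrowed ii°.

ii°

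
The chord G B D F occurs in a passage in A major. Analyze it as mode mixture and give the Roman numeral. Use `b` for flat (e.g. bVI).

bVII7

G is the lowered form of scale degree 7 in A major (the diatonic degree 7 is G#). The diatonic chord on degree 7 would be G#dim (vii°), but G–B–D–F is the dominant-seventh chord from A minor. As a borrowed chord it is labeled bVII7.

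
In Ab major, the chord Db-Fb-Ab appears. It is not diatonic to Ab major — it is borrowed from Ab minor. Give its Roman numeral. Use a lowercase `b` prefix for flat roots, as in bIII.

Db is scale degree 4 in Ab major. The diatonic chord on degree 4 would be Db (IV), but Db–Fb–Ab is the minor chord from Ab minor. As a borrowed chord it is labeled iv.

iv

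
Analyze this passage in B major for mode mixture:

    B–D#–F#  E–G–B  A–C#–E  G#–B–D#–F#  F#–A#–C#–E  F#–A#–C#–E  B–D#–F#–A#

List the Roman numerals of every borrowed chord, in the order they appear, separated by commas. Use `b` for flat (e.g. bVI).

iv, bVII

The diatonic triads in B major are B, C#m, D#m, E, F#, G#m, A#dim. B–D#–F# = B, G#–B–D#–F# = G#m7, F#–A#–C#–E = F#7 and B–D#–F#–A# = Bmaj7 all belong to that set. E–G–B doesn't fit — on degree 4 B major would have E (IV). Em is the degree-4 chord of B minor, so it is the borrowed iv. A–C#–E doesn't fit — on degree 7 B major would have A#dim (vii°). A is the degree-7 chord of B minor, so it is the borrowed bVII.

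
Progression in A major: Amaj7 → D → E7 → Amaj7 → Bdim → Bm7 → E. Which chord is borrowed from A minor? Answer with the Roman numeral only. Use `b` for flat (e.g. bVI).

ii°

A major has the diatonic set A, Bm, C#m, D, E, F#m, G#dim. Of the given chords, Amaj7, D, E7, Bm7 and E are diatonic. Bdim (B–D–F) doesn't fit — on degree 2 A major would have Bm (ii). Bdim is the degree-2 chord of A minor, so it is the borrowed ii°.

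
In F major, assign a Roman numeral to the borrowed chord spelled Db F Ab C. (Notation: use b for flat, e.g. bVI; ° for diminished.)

Db is the lowered form of scale degree 6 in F major (the diatonic degree 6 is D). The diatonic chord on degree 6 would be Dm (vi), but Db–F–Ab–C is the major-seventh chord from F minor. As a borrowed chord it is labeled bVImaj7.

bVImaj7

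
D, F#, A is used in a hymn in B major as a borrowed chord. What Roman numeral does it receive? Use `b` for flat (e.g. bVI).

bIII

The root D is the lowered 3rd scale degree — diatonically B major has D# there. D–F#–A is a major chord — the form found in B minor, not the diatonic iii (D#m). Borrowed into B major it is written bIII.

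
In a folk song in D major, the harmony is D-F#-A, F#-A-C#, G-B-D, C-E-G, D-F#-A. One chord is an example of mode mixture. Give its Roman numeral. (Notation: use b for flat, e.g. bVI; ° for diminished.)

In D major the diatonic chords are D, Em, F#m, G, A, Bm, C#dim. D–F#–A = D, F#–A–C# = F#m and G–B–D = G all belong to that set. C–E–G is not: scale degree 7 in D major carries C#dim (vii°). In D minor the chord on that degree is C, so here it functions as bVII, borrowed from the parallel minor.

bVII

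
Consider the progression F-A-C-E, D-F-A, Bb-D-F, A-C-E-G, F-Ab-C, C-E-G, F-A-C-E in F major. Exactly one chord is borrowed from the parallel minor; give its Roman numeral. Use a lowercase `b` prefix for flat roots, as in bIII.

F major has the diatonic set F, Gm, Am, Bb, C, Dm, Edim. F–A–C–E = Fmaj7, D–F–A = Dm, Bb–D–F = Bb, A–C–E–G = Am7 and C–E–G = C all belong to that set. But F–Ab–C is foreign: the diatonic I on degree 1 is F, whereas Fm comes from F minor. It is labeled i.

i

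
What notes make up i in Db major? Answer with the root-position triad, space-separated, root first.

i is built on scale degree 1, which is Db in both Db major and its parallel. In Db minor the chord on Db is Db–Fb–Ab.

Db Fb Ab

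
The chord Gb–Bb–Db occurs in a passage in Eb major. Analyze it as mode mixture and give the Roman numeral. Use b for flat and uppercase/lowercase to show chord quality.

bIII

Gb is the lowered form of scale degree 3 in Eb major (the diatonic degree 3 is G). Diatonically Eb major has Gm (iii) on that degree; Gb–Bb–Db is instead the major chord native to Eb minor, so it takes the label bIII.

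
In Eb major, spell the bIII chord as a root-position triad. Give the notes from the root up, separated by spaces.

Gb Bb Db

bIII is built on the lowered scale degree 3. In Eb major degree 3 is G; lowered it becomes Gb. Building the major chord from the parallel minor on Gb: Gb–Bb–Db.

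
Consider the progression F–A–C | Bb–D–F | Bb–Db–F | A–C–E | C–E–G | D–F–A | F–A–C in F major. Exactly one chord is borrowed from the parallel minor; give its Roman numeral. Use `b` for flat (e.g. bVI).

iv

The diatonic triads in F major are F, Gm, Am, Bb, C, Dm, Edim. F–A–C = F, Bb–D–F = Bb, A–C–E = Am, C–E–G = C and D–F–A = Dm are all diatonic. Bb–Db–F is not: scale degree 4 in F major carries Bb (IV). In F minor the chord on that degree is Bbm, so here it functions as iv, borrowed from the parallel minor.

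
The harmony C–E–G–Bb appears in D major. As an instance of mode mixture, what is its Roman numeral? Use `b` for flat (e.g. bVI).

bVII7

In D major scale degree 7 is C#; C is its lowered form, from D minor. Diatonically D major has C#dim (vii°) on that degree; C–E–G–Bb is instead the dominant-seventh chord native to D minor, so it takes the label bVII7.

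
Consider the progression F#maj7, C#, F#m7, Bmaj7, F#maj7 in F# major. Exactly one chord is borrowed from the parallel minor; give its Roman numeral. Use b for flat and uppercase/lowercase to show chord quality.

i7

F# major has the diatonic set F#, G#m, A#m, B, C#, D#m, E#dim. Of the given chords, F#maj7, C# and Bmaj7 are diatonic. F#m7 (F#–A–C#–E) is not: scale degree 1 in F# major carries F# (I). In F# minor the chord on that degree is F#m7, so here it functions as i7, borrowed from the parallel minor.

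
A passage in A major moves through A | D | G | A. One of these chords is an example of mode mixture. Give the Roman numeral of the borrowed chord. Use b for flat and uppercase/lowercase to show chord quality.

bVII

In A major the diatonic chords are A, Bm, C#m, D, E, F#m, G#dim. Of the given chords, A and D are diatonic. But G (G–B–D) is foreign: the diatonic vii° on degree 7 is G#dim, whereas G comes from A minor. It is labeled bVII.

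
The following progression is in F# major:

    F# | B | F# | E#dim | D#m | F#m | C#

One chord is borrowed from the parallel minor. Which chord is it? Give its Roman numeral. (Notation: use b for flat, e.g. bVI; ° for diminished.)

i

The diatonic triads in F# major are F#, G#m, A#m, B, C#, D#m, E#dim. F#, B, E#dim, D#m and C# all belong to that set. But F#m (F#–A–C#) is foreign: the diatonic I on degree 1 is F#, whereas F#m comes from F# minor. It is labeled i.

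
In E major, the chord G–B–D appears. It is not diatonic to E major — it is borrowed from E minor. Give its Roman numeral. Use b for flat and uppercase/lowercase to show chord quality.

G is the lowered form of scale degree 3 in E major (the diatonic degree 3 is G#). The diatonic chord on degree 3 would be G#m (iii), but G–B–D is the major chord from E minor. As a borrowed chord it is labeled bIII.

bIII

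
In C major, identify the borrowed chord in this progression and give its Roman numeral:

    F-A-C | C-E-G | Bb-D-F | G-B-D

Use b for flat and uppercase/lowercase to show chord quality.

bVII

In C major the diatonic chords are C, Dm, Em, F, G, Am, Bdim. F–A–C = F, C–E–G = C and G–B–D = G are all diatonic. But Bb–D–F is foreign: the diatonic vii° on degree 7 is Bdim, whereas Bb comes from C minor. It is labeled bVII.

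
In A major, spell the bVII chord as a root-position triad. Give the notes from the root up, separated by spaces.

G B D

Scale degree 7 in A major is G#. bVII uses the lowered form, G, taken from A minor. Building the major chord from the parallel minor on G: G–B–D.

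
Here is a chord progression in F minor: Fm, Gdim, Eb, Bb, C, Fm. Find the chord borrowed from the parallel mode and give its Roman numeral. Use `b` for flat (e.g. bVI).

F minor has the diatonic set Fm, Gdim, Ab, Bbm, C, Db, Eb (with V from harmonic minor). Fm, Gdim, Eb and C are all diatonic. But Bb (Bb–D–F) is foreign: the diatonic iv on degree 4 is Bbm, whereas Bb comes from F major. It is labeled IV.

IV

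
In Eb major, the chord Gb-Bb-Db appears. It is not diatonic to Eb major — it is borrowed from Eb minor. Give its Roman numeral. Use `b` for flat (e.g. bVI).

bIII

In Eb major scale degree 3 is G; Gb is its lowered form, from Eb minor. Gb–Bb–Db is a major chord — the form found in Eb minor, not the diatonic iii (Gm). Borrowed into Eb major it is written bIII.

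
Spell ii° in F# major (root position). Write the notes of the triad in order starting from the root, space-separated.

G# B D

ii° is built on scale degree 2, which is G# in both F# major and its parallel. Stacking thirds in F# minor on G# gives G#–B–D.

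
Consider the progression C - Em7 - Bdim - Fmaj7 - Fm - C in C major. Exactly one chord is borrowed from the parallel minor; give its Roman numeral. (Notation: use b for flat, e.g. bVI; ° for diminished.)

The diatonic triads in C major are C, Dm, Em, F, G, Am, Bdim. C, Em7, Bdim and Fmaj7 all belong to that set. Fm (F–Ab–C) doesn't fit — on degree 4 C major would have F (IV). Fm is the degree-4 chord of C minor, so it is the borrowed iv.

iv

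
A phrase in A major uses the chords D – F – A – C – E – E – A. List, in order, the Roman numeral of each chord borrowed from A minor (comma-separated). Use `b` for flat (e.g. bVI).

In A major the diatonic chords are A, Bm, C#m, D, E, F#m, G#dim. D, A and E all belong to that set. But F (F–A–C) is foreign: the diatonic vi on degree 6 is F#m, whereas F comes from A minor. It is labeled bVI. C (C–E–G) doesn't fit — on degree 3 A major would have C#m (iii). C is the degree-3 chord of A minor, so it is the borrowed bIII.

bVI, bIII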